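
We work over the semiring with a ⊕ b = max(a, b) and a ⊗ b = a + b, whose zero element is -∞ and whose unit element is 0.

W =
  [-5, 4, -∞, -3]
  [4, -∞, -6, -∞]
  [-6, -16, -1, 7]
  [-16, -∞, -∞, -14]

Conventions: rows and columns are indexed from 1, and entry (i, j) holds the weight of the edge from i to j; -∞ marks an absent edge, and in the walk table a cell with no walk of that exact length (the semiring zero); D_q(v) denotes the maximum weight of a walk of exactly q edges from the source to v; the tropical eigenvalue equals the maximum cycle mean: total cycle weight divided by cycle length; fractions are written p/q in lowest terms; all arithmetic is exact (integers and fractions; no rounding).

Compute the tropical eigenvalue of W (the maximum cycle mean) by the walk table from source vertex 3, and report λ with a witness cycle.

q=0: [-∞, -∞, 0, -∞]
q=1: [-6, -16, -1, 7]
q=2: [-7, -2, -2, 6]
q=3: [2, -3, -3, 5]
q=4: [1, 6, -4, 4]
Optimal cycle mean attained by: cycle 1->2->1, total 4 + 4, length 2.
Answer: λ = 4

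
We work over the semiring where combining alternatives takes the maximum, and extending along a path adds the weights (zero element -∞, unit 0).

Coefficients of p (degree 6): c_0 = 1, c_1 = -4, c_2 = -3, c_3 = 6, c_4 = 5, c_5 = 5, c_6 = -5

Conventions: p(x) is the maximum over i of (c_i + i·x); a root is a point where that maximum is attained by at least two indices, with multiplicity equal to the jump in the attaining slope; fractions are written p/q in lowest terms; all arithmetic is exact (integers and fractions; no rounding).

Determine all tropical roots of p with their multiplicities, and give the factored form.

hull edge (i=0, c=1) to (i=3, c=6): slope 5/3, span 3
hull edge (i=3, c=6) to (i=5, c=5): slope -1/2, span 2
hull edge (i=5, c=5) to (i=6, c=-5): slope -10, span 1
Factored form: p(x) = -5 ⊗ (x ⊕ (-5/3)) ⊗ (x ⊕ (-5/3)) ⊗ (x ⊕ (-5/3)) ⊗ (x ⊕ 1/2) ⊗ (x ⊕ 1/2) ⊗ (x ⊕ 10)
Answer: roots = -5/3 (mult 3), 1/2 (mult 2), 10 (mult 1)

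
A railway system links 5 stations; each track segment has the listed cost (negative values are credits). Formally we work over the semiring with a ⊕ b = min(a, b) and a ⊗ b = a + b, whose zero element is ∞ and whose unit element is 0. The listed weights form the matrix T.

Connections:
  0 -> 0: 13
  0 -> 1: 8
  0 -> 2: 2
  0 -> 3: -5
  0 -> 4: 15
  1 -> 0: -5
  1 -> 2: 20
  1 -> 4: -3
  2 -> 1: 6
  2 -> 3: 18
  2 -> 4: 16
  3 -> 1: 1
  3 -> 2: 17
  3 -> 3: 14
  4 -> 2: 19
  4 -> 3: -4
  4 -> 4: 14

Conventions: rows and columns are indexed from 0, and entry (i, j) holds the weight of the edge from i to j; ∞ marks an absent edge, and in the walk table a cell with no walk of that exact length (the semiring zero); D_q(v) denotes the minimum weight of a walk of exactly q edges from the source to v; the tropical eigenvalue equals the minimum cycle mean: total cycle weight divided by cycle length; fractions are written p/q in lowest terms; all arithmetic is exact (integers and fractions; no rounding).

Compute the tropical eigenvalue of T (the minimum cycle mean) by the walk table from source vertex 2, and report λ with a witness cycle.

q=0: [∞, ∞, 0, ∞, ∞]
q=1: [∞, 6, ∞, 18, 16]
q=2: [1, 19, 26, 12, 3]
q=3: [14, 9, 3, -4, 16]
q=4: [4, -3, 13, 9, 6]
q=5: [-8, 10, 6, -1, -6]
Optimal cycle mean attained by: cycle 0->3->1->0, total (-5) + 1 + (-5), length 3.
Answer: λ = -3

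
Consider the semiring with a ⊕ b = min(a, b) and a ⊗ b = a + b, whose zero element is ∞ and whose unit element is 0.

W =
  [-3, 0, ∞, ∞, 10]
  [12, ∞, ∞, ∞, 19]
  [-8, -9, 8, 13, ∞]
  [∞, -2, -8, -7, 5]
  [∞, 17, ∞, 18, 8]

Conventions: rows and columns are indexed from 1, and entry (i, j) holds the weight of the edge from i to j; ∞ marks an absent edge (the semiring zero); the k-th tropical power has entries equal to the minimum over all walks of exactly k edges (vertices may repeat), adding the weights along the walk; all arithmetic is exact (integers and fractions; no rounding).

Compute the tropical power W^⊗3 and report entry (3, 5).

W^⊗2:
  [-6, -3, ∞, 28, 7]
  [9, 12, ∞, 37, 22]
  [-11, -8, 5, 6, 2]
  [-16, -17, -15, -14, -2]
  [29, 16, 10, 11, 16]
W^⊗3:
  [-9, -6, 20, 21, 4]
  [6, 9, 29, 30, 19]
  [-14, -11, -2, -1, -1]
  [-23, -24, -22, -21, -9]
  [2, 1, 3, 4, 16]
Key observation: the optimum is the walk 3->1->1->5, with weight (-8) + (-3) + 10 = -1.
Optimal value attained by: walk 3->1->1->5.
Answer: (W^⊗3)[3][5] = -1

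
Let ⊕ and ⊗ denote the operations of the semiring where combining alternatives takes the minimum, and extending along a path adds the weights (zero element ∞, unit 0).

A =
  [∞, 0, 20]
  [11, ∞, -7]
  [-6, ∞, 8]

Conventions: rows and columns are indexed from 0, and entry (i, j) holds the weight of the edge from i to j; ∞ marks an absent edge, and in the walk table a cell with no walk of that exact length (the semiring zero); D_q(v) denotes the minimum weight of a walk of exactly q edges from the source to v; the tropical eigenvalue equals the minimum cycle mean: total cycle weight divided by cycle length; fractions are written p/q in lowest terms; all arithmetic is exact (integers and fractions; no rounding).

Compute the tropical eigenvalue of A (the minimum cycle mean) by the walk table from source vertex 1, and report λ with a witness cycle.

q=0: [∞, 0, ∞]
q=1: [11, ∞, -7]
q=2: [-13, 11, 1]
q=3: [-5, -13, 4]
Optimal cycle mean attained by: cycle 0->1->2->0, total 0 + (-7) + (-6), length 3.
Answer: λ = -13/3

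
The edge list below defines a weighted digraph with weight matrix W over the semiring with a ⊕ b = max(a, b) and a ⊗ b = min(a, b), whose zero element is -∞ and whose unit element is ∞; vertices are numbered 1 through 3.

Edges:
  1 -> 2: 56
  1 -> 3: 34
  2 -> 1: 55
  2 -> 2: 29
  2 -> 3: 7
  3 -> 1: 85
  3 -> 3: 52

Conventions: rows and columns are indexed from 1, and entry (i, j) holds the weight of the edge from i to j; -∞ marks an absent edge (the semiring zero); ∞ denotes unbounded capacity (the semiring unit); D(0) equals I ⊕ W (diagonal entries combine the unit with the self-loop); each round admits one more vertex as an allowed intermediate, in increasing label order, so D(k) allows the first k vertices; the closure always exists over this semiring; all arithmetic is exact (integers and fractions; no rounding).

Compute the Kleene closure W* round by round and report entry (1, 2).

D(0):
  [∞, 56, 34]
  [55, ∞, 7]
  [85, -∞, ∞]
D(1):
  [∞, 56, 34]
  [55, ∞, 34]
  [85, 56, ∞]
D(2):
  [∞, 56, 34]
  [55, ∞, 34]
  [85, 56, ∞]
D(3):
  [∞, 56, 34]
  [55, ∞, 34]
  [85, 56, ∞]
Answer: W*[1][2] = 56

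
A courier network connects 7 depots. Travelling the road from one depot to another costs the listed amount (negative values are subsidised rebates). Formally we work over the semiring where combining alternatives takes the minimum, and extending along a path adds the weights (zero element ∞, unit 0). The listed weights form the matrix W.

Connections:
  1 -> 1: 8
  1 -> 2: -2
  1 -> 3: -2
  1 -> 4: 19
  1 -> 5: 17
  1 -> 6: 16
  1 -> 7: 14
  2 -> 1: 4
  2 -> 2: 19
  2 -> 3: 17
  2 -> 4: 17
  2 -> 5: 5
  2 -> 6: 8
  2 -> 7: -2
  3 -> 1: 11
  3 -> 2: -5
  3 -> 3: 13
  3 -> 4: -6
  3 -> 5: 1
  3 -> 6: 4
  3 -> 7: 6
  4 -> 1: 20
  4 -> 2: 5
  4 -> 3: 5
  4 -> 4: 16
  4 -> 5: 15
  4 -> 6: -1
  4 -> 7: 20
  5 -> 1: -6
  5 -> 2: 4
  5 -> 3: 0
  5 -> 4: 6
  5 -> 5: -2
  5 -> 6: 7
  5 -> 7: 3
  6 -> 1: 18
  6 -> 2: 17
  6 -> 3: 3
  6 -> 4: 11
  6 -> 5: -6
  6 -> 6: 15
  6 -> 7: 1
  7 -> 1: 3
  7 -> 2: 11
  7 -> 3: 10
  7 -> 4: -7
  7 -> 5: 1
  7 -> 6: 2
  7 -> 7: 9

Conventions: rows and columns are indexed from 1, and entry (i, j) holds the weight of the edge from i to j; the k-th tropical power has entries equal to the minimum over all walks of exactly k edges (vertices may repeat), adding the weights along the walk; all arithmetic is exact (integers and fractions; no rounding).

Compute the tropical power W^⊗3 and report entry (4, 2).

W^⊗2:
  [2, -7, 6, -8, -1, 2, -4]
  [-1, 2, 2, -9, -1, 0, 7]
  [-5, -1, -1, -1, -2, -7, -7]
  [9, 0, 2, -1, -7, 9, 0]
  [-8, -8, -8, -6, -4, 4, 1]
  [-12, -2, -6, -6, -8, 1, -3]
  [-5, -2, -2, 2, -4, -8, 3]
W^⊗3:
  [-7, -3, -3, -11, -4, -9, -9]
  [-7, -4, -4, -4, -6, -10, 0]
  [-8, -7, -7, -14, -13, -5, -6]
  [-13, -3, -7, -7, -9, -2, -4]
  [-10, -13, -10, -14, -7, -7, -10]
  [-14, -14, -14, -12, -10, -7, -5]
  [-10, -7, -7, -8, -14, 1, -7]
Key observation: the optimum is the walk 4->6->3->2, with weight (-1) + 3 + (-5) = -3.
Optimal value attained by: walk 4->6->3->2.
Answer: (W^⊗3)[4][2] = -3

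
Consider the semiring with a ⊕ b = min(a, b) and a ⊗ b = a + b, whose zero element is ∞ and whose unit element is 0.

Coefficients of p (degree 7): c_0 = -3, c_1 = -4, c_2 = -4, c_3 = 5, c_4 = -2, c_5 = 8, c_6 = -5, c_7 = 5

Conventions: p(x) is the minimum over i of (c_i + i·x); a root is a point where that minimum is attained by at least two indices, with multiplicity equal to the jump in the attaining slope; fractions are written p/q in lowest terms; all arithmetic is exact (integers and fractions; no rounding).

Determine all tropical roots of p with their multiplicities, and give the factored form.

hull edge (i=0, c=-3) to (i=1, c=-4): slope -1, span 1
hull edge (i=1, c=-4) to (i=6, c=-5): slope -1/5, span 5
hull edge (i=6, c=-5) to (i=7, c=5): slope 10, span 1
Factored form: p(x) = 5 ⊗ (x ⊕ (-10)) ⊗ (x ⊕ 1/5) ⊗ (x ⊕ 1/5) ⊗ (x ⊕ 1/5) ⊗ (x ⊕ 1/5) ⊗ (x ⊕ 1/5) ⊗ (x ⊕ 1)
Answer: roots = -10 (mult 1), 1/5 (mult 5), 1 (mult 1)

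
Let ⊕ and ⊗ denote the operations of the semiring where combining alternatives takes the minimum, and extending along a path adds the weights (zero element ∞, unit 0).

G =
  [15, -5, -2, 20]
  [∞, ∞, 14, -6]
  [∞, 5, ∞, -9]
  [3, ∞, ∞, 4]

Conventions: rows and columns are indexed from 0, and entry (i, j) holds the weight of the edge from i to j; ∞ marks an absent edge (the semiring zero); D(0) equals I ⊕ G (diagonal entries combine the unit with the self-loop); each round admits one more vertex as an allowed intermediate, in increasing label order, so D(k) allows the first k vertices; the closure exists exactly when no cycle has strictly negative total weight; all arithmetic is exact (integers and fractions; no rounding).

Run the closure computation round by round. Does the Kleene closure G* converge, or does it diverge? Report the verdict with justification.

D(0):
  [0, -5, -2, 20]
  [∞, 0, 14, -6]
  [∞, 5, 0, -9]
  [3, ∞, ∞, 0]
D(1):
  [0, -5, -2, 20]
  [∞, 0, 14, -6]
  [∞, 5, 0, -9]
  [3, -2, 1, 0]
Detection: at round 2, diagonal entry (3, 3) turns strictly negative.
Key observation: the cycle 3->0->1->3 has total weight 3 + (-5) + (-6), which is strictly negative.
Answer: DIVERGES — negative cycle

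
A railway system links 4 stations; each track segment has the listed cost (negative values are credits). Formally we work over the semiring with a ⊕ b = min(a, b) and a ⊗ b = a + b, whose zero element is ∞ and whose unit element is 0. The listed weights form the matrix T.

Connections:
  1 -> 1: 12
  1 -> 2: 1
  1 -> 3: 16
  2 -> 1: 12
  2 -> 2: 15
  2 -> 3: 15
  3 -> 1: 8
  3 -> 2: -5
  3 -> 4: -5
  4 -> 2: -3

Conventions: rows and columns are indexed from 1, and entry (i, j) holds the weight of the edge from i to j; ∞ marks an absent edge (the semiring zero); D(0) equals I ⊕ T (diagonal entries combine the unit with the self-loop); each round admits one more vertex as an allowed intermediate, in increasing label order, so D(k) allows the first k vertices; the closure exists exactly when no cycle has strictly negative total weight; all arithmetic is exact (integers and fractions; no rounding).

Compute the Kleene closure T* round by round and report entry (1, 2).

D(0):
  [0, 1, 16, ∞]
  [12, 0, 15, ∞]
  [8, -5, 0, -5]
  [∞, -3, ∞, 0]
D(1):
  [0, 1, 16, ∞]
  [12, 0, 15, ∞]
  [8, -5, 0, -5]
  [∞, -3, ∞, 0]
D(2):
  [0, 1, 16, ∞]
  [12, 0, 15, ∞]
  [7, -5, 0, -5]
  [9, -3, 12, 0]
D(3):
  [0, 1, 16, 11]
  [12, 0, 15, 10]
  [7, -5, 0, -5]
  [9, -3, 12, 0]
D(4):
  [0, 1, 16, 11]
  [12, 0, 15, 10]
  [4, -8, 0, -5]
  [9, -3, 12, 0]
Answer: T*[1][2] = 1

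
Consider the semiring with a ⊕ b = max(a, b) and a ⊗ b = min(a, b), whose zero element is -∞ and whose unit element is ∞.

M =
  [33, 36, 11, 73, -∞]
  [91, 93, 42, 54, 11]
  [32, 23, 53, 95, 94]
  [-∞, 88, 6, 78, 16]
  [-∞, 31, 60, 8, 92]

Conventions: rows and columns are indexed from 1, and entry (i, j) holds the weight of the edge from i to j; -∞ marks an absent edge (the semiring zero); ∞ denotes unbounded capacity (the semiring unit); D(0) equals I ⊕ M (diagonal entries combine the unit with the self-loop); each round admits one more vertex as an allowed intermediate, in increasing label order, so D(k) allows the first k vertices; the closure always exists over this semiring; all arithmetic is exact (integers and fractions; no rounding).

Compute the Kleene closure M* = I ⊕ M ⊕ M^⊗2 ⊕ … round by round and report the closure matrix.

D(0):
  [∞, 36, 11, 73, -∞]
  [91, ∞, 42, 54, 11]
  [32, 23, ∞, 95, 94]
  [-∞, 88, 6, ∞, 16]
  [-∞, 31, 60, 8, ∞]
D(1):
  [∞, 36, 11, 73, -∞]
  [91, ∞, 42, 73, 11]
  [32, 32, ∞, 95, 94]
  [-∞, 88, 6, ∞, 16]
  [-∞, 31, 60, 8, ∞]
D(2):
  [∞, 36, 36, 73, 11]
  [91, ∞, 42, 73, 11]
  [32, 32, ∞, 95, 94]
  [88, 88, 42, ∞, 16]
  [31, 31, 60, 31, ∞]
D(3):
  [∞, 36, 36, 73, 36]
  [91, ∞, 42, 73, 42]
  [32, 32, ∞, 95, 94]
  [88, 88, 42, ∞, 42]
  [32, 32, 60, 60, ∞]
D(4):
  [∞, 73, 42, 73, 42]
  [91, ∞, 42, 73, 42]
  [88, 88, ∞, 95, 94]
  [88, 88, 42, ∞, 42]
  [60, 60, 60, 60, ∞]
D(5):
  [∞, 73, 42, 73, 42]
  [91, ∞, 42, 73, 42]
  [88, 88, ∞, 95, 94]
  [88, 88, 42, ∞, 42]
  [60, 60, 60, 60, ∞]
Answer: M* = [[∞, 73, 42, 73, 42], [91, ∞, 42, 73, 42], [88, 88, ∞, 95, 94], [88, 88, 42, ∞, 42], [60, 60, 60, 60, ∞]]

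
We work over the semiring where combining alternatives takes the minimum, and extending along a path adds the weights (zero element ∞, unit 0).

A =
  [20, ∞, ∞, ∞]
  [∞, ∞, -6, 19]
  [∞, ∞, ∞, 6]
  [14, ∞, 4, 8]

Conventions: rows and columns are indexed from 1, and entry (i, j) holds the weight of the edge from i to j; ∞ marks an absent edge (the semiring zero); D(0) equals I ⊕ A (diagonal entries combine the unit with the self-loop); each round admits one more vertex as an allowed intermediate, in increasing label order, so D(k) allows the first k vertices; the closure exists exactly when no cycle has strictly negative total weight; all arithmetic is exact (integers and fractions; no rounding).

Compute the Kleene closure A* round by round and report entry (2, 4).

D(0):
  [0, ∞, ∞, ∞]
  [∞, 0, -6, 19]
  [∞, ∞, 0, 6]
  [14, ∞, 4, 0]
D(1):
  [0, ∞, ∞, ∞]
  [∞, 0, -6, 19]
  [∞, ∞, 0, 6]
  [14, ∞, 4, 0]
D(2):
  [0, ∞, ∞, ∞]
  [∞, 0, -6, 19]
  [∞, ∞, 0, 6]
  [14, ∞, 4, 0]
D(3):
  [0, ∞, ∞, ∞]
  [∞, 0, -6, 0]
  [∞, ∞, 0, 6]
  [14, ∞, 4, 0]
D(4):
  [0, ∞, ∞, ∞]
  [14, 0, -6, 0]
  [20, ∞, 0, 6]
  [14, ∞, 4, 0]
Answer: A*[2][4] = 0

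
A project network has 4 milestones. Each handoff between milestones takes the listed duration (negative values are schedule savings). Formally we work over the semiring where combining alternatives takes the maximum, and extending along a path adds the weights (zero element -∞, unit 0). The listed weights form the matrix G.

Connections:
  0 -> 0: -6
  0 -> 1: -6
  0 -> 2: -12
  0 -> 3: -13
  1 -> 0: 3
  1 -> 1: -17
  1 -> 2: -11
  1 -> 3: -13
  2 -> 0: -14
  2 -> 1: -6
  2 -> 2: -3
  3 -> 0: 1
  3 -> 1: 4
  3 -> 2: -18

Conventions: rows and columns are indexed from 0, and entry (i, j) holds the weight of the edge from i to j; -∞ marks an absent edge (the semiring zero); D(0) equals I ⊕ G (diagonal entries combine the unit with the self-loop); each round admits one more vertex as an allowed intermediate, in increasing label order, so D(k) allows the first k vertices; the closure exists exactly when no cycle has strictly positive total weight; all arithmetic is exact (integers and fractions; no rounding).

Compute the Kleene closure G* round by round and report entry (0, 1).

D(0):
  [0, -6, -12, -13]
  [3, 0, -11, -13]
  [-14, -6, 0, -∞]
  [1, 4, -18, 0]
D(1):
  [0, -6, -12, -13]
  [3, 0, -9, -10]
  [-14, -6, 0, -27]
  [1, 4, -11, 0]
D(2):
  [0, -6, -12, -13]
  [3, 0, -9, -10]
  [-3, -6, 0, -16]
  [7, 4, -5, 0]
D(3):
  [0, -6, -12, -13]
  [3, 0, -9, -10]
  [-3, -6, 0, -16]
  [7, 4, -5, 0]
D(4):
  [0, -6, -12, -13]
  [3, 0, -9, -10]
  [-3, -6, 0, -16]
  [7, 4, -5, 0]
Answer: G*[0][1] = -6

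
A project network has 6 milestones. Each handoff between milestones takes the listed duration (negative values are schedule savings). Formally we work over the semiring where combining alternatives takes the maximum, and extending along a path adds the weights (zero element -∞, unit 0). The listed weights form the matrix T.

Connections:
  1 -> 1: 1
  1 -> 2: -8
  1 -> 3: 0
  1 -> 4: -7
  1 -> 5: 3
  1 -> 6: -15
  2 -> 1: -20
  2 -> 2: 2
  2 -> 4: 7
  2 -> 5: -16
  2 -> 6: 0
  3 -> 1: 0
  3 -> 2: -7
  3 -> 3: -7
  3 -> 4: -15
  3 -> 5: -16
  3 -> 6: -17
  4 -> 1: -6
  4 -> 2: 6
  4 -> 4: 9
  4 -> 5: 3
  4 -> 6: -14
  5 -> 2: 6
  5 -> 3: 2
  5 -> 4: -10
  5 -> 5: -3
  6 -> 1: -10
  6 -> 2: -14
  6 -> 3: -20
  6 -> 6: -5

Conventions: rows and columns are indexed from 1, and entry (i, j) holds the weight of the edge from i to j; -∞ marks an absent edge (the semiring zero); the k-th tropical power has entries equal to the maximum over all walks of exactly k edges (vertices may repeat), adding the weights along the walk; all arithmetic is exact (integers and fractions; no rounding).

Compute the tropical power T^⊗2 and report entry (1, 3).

T^⊗2:
  [2, 9, 5, 2, 4, -8]
  [1, 13, -14, 16, 10, 2]
  [1, -5, 0, 0, 3, -7]
  [3, 15, 5, 18, 12, 6]
  [2, 8, -1, 13, -6, 6]
  [-9, -12, -10, -7, -7, -10]
Key observation: the optimum is the walk 1->5->3, with weight 3 + 2 = 5.
Optimal value attained by: walk 1->5->3.
Answer: (T^⊗2)[1][3] = 5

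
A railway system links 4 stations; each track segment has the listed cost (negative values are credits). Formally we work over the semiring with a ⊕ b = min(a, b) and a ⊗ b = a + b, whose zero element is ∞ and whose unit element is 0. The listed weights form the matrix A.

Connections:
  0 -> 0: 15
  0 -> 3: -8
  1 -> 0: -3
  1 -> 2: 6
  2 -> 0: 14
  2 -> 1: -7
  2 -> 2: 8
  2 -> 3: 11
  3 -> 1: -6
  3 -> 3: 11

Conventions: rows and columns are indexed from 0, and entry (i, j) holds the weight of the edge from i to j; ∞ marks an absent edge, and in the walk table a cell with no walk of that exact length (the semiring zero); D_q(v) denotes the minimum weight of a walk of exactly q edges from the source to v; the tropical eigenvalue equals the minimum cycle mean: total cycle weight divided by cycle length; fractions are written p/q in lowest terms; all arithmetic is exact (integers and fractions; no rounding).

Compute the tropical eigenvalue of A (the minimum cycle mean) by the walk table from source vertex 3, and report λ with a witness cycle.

q=0: [∞, ∞, ∞, 0]
q=1: [∞, -6, ∞, 11]
q=2: [-9, 5, 0, 22]
q=3: [2, -7, 8, -17]
q=4: [-10, -23, -1, -6]
Optimal cycle mean attained by: cycle 0->3->1->0, total (-8) + (-6) + (-3), length 3.
Answer: λ = -17/3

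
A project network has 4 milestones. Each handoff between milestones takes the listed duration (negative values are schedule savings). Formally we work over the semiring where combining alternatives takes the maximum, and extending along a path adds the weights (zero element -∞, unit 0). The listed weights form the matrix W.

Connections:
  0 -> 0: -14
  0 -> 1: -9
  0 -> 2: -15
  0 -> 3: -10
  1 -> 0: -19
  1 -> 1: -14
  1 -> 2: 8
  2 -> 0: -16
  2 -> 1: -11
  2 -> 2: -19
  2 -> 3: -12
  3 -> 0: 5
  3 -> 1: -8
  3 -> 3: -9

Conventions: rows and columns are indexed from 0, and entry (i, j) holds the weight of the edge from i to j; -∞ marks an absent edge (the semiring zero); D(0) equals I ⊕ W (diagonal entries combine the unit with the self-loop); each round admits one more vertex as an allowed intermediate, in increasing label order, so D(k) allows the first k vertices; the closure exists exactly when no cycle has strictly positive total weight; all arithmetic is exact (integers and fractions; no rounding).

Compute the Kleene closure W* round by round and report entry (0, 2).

D(0):
  [0, -9, -15, -10]
  [-19, 0, 8, -∞]
  [-16, -11, 0, -12]
  [5, -8, -∞, 0]
D(1):
  [0, -9, -15, -10]
  [-19, 0, 8, -29]
  [-16, -11, 0, -12]
  [5, -4, -10, 0]
D(2):
  [0, -9, -1, -10]
  [-19, 0, 8, -29]
  [-16, -11, 0, -12]
  [5, -4, 4, 0]
D(3):
  [0, -9, -1, -10]
  [-8, 0, 8, -4]
  [-16, -11, 0, -12]
  [5, -4, 4, 0]
D(4):
  [0, -9, -1, -10]
  [1, 0, 8, -4]
  [-7, -11, 0, -12]
  [5, -4, 4, 0]
Answer: W*[0][2] = -1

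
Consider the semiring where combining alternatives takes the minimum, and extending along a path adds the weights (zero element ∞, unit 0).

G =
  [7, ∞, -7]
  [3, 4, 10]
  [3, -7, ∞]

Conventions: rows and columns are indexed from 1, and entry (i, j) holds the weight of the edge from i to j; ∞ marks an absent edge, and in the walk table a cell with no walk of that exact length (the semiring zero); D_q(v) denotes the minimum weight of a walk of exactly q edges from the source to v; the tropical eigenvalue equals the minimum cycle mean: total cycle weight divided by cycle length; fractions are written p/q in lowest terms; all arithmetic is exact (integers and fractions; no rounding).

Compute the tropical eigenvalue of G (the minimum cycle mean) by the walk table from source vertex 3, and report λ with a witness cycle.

q=0: [∞, ∞, 0]
q=1: [3, -7, ∞]
q=2: [-4, -3, -4]
q=3: [-1, -11, -11]
Optimal cycle mean attained by: cycle 1->3->2->1, total (-7) + (-7) + 3, length 3.
Answer: λ = -11/3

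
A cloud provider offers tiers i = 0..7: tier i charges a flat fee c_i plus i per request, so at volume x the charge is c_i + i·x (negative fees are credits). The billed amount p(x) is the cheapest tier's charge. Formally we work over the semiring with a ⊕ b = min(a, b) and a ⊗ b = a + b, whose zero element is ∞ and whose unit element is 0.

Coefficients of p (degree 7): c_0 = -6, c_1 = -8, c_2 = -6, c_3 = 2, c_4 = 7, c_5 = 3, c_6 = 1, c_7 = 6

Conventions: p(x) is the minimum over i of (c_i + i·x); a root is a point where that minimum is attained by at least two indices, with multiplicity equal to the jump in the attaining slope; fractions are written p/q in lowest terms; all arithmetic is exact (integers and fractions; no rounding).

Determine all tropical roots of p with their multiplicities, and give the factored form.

hull edge (i=0, c=-6) to (i=1, c=-8): slope -2, span 1
hull edge (i=1, c=-8) to (i=6, c=1): slope 9/5, span 5
hull edge (i=6, c=1) to (i=7, c=6): slope 5, span 1
Factored form: p(x) = 6 ⊗ (x ⊕ (-5)) ⊗ (x ⊕ (-9/5)) ⊗ (x ⊕ (-9/5)) ⊗ (x ⊕ (-9/5)) ⊗ (x ⊕ (-9/5)) ⊗ (x ⊕ (-9/5)) ⊗ (x ⊕ 2)
Answer: roots = -5 (mult 1), -9/5 (mult 5), 2 (mult 1)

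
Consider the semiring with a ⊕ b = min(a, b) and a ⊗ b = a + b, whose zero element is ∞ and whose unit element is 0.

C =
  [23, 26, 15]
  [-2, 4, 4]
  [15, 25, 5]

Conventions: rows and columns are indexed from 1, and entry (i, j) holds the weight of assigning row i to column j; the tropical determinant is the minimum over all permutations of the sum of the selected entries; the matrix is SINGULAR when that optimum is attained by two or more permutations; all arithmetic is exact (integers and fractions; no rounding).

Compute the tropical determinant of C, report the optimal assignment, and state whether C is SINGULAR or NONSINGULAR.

σ = (1, 2, 3): 23 + 4 + 5 = 32
σ = (1, 3, 2): 23 + 4 + 25 = 52
σ = (2, 1, 3): 26 + (-2) + 5 = 29
σ = (2, 3, 1): 26 + 4 + 15 = 45
σ = (3, 1, 2): 15 + (-2) + 25 = 38
σ = (3, 2, 1): 15 + 4 + 15 = 34
Optimal value attained by: σ = (2, 1, 3).
Answer: det⊕(C) = 29; verdict: NONSINGULAR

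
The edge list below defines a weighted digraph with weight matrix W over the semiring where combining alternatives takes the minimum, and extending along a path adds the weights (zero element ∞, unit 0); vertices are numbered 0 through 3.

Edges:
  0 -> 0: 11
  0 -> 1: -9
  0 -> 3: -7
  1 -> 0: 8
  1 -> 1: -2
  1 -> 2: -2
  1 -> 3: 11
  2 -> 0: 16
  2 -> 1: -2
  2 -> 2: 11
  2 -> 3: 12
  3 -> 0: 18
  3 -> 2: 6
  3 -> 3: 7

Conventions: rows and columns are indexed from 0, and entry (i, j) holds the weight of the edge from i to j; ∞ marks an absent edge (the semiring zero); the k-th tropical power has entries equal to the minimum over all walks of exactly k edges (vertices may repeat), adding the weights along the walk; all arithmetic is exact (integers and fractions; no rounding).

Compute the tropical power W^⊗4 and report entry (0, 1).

W^⊗2:
  [-1, -11, -11, 0]
  [6, -4, -4, 1]
  [6, -4, -4, 9]
  [22, 4, 13, 11]
W^⊗3:
  [-3, -13, -13, -8]
  [4, -6, -6, -1]
  [4, -6, -6, -1]
  [12, 2, 2, 15]
W^⊗4:
  [-5, -15, -15, -10]
  [2, -8, -8, -3]
  [2, -8, -8, -3]
  [10, 0, 0, 5]
Key observation: the optimum is the walk 0->1->1->1->1, with weight (-9) + (-2) + (-2) + (-2) = -15.
Optimal value attained by: walk 0->1->1->1->1.
Answer: (W^⊗4)[0][1] = -15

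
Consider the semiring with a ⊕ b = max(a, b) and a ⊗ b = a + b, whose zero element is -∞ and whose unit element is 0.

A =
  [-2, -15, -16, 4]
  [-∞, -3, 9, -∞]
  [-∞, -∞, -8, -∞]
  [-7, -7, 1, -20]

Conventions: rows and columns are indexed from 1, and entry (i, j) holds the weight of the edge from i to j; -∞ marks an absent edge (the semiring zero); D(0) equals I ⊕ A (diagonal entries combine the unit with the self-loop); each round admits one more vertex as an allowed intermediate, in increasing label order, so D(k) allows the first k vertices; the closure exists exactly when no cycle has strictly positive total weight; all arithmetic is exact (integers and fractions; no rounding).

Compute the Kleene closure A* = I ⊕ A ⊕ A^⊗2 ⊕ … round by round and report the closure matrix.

D(0):
  [0, -15, -16, 4]
  [-∞, 0, 9, -∞]
  [-∞, -∞, 0, -∞]
  [-7, -7, 1, 0]
D(1):
  [0, -15, -16, 4]
  [-∞, 0, 9, -∞]
  [-∞, -∞, 0, -∞]
  [-7, -7, 1, 0]
D(2):
  [0, -15, -6, 4]
  [-∞, 0, 9, -∞]
  [-∞, -∞, 0, -∞]
  [-7, -7, 2, 0]
D(3):
  [0, -15, -6, 4]
  [-∞, 0, 9, -∞]
  [-∞, -∞, 0, -∞]
  [-7, -7, 2, 0]
D(4):
  [0, -3, 6, 4]
  [-∞, 0, 9, -∞]
  [-∞, -∞, 0, -∞]
  [-7, -7, 2, 0]
Answer: A* = [[0, -3, 6, 4], [-∞, 0, 9, -∞], [-∞, -∞, 0, -∞], [-7, -7, 2, 0]]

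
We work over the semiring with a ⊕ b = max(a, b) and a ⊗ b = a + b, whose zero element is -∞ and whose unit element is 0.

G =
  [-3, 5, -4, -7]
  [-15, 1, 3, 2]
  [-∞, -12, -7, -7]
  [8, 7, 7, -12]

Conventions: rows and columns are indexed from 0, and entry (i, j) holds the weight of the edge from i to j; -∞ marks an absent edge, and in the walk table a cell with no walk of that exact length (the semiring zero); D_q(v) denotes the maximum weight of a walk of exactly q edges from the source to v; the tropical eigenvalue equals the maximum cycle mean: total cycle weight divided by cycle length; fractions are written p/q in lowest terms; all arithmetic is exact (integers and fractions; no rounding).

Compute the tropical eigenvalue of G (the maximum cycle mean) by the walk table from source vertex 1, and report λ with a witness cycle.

q=0: [-∞, 0, -∞, -∞]
q=1: [-15, 1, 3, 2]
q=2: [10, 9, 9, 3]
q=3: [11, 15, 12, 11]
q=4: [19, 18, 18, 17]
Optimal cycle mean attained by: cycle 0->1->3->0, total 5 + 2 + 8, length 3.
Answer: λ = 5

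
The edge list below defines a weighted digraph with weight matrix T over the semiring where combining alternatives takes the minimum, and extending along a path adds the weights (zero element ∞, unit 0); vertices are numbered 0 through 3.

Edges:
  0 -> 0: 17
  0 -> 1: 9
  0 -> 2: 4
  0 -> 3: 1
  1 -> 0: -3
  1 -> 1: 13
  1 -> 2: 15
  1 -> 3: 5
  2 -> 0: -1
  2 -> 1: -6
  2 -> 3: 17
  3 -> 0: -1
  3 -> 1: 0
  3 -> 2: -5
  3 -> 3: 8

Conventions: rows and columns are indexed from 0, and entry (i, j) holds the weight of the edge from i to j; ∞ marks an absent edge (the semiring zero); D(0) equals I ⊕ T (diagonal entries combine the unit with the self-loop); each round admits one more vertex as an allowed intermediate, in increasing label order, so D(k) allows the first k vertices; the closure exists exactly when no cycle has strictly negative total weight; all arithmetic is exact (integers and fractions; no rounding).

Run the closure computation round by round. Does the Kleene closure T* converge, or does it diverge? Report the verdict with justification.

D(0):
  [0, 9, 4, 1]
  [-3, 0, 15, 5]
  [-1, -6, 0, 17]
  [-1, 0, -5, 0]
D(1):
  [0, 9, 4, 1]
  [-3, 0, 1, -2]
  [-1, -6, 0, 0]
  [-1, 0, -5, 0]
Detection: at round 2, diagonal entry (2, 2) turns strictly negative.
Key observation: the cycle 2->1->0->2 has total weight (-6) + (-3) + 4, which is strictly negative.
Answer: DIVERGES — negative cycle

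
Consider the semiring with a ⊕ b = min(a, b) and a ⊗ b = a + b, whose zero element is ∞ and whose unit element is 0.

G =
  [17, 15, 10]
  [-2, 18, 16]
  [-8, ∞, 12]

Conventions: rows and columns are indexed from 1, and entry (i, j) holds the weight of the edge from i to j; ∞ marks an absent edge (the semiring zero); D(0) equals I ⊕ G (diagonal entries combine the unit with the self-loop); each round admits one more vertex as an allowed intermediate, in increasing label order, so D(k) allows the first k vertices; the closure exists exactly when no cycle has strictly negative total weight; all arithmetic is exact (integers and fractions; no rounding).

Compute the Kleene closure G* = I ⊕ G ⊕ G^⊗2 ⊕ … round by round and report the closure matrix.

D(0):
  [0, 15, 10]
  [-2, 0, 16]
  [-8, ∞, 0]
D(1):
  [0, 15, 10]
  [-2, 0, 8]
  [-8, 7, 0]
D(2):
  [0, 15, 10]
  [-2, 0, 8]
  [-8, 7, 0]
D(3):
  [0, 15, 10]
  [-2, 0, 8]
  [-8, 7, 0]
Answer: G* = [[0, 15, 10], [-2, 0, 8], [-8, 7, 0]]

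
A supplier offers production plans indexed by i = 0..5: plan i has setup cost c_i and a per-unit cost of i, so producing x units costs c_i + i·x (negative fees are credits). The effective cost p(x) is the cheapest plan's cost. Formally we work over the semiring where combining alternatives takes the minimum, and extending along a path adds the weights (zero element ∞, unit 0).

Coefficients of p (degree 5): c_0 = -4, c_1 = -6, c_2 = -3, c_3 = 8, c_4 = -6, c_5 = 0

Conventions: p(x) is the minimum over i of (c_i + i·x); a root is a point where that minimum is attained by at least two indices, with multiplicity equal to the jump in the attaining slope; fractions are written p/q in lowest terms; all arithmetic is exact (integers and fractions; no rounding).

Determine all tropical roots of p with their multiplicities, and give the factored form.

hull edge (i=0, c=-4) to (i=1, c=-6): slope -2, span 1
hull edge (i=1, c=-6) to (i=4, c=-6): slope 0, span 3
hull edge (i=4, c=-6) to (i=5, c=0): slope 6, span 1
Factored form: p(x) = 0 ⊗ (x ⊕ (-6)) ⊗ (x ⊕ 0) ⊗ (x ⊕ 0) ⊗ (x ⊕ 0) ⊗ (x ⊕ 2)
Answer: roots = -6 (mult 1), 0 (mult 3), 2 (mult 1)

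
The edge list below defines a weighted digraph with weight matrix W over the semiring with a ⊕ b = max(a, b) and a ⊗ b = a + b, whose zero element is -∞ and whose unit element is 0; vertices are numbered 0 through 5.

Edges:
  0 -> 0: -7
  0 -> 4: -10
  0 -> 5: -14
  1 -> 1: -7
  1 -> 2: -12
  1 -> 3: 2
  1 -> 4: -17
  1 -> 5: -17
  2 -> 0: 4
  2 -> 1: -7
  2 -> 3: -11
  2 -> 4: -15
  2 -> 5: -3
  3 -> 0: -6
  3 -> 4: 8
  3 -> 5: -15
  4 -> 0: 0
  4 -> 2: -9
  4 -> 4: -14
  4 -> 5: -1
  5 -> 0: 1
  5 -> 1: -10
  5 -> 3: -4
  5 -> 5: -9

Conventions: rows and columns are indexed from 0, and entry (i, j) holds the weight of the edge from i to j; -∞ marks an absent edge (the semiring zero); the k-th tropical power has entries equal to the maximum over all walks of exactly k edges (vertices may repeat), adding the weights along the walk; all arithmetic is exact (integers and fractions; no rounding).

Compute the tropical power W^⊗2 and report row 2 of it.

W^⊗2:
  [-10, -24, -19, -18, -17, -11]
  [-4, -14, -19, -5, 10, -13]
  [-2, -13, -19, -5, -3, -10]
  [8, -25, -1, -19, -6, 7]
  [0, -11, -23, -5, -10, -10]
  [-6, -17, -22, -8, 4, -13]
Answer: row 2 of W^⊗2 = [-2, -13, -19, -5, -3, -10]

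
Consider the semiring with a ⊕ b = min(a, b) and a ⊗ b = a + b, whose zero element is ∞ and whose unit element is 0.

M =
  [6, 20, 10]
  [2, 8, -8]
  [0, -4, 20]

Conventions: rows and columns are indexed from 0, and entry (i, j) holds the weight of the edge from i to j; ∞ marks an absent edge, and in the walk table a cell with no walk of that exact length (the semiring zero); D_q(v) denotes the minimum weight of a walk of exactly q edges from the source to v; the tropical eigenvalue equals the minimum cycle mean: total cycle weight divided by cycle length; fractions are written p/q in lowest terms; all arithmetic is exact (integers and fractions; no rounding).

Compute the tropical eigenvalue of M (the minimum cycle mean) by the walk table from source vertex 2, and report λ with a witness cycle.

q=0: [∞, ∞, 0]
q=1: [0, -4, 20]
q=2: [-2, 4, -12]
q=3: [-12, -16, -4]
Optimal cycle mean attained by: cycle 1->2->1, total (-8) + (-4), length 2.
Answer: λ = -6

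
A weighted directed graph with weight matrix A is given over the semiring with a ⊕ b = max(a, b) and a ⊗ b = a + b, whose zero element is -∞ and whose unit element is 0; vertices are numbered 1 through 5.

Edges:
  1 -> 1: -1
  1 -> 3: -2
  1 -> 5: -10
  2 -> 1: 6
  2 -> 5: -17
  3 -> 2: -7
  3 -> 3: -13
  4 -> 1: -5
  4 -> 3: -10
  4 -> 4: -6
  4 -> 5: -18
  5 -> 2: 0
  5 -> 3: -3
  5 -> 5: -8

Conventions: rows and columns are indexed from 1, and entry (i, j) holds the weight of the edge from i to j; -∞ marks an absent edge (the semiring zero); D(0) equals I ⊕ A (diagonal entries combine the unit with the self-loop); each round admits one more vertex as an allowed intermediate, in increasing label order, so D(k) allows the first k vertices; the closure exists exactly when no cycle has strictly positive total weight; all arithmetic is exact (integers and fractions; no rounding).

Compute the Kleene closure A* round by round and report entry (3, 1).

D(0):
  [0, -∞, -2, -∞, -10]
  [6, 0, -∞, -∞, -17]
  [-∞, -7, 0, -∞, -∞]
  [-5, -∞, -10, 0, -18]
  [-∞, 0, -3, -∞, 0]
D(1):
  [0, -∞, -2, -∞, -10]
  [6, 0, 4, -∞, -4]
  [-∞, -7, 0, -∞, -∞]
  [-5, -∞, -7, 0, -15]
  [-∞, 0, -3, -∞, 0]
D(2):
  [0, -∞, -2, -∞, -10]
  [6, 0, 4, -∞, -4]
  [-1, -7, 0, -∞, -11]
  [-5, -∞, -7, 0, -15]
  [6, 0, 4, -∞, 0]
D(3):
  [0, -9, -2, -∞, -10]
  [6, 0, 4, -∞, -4]
  [-1, -7, 0, -∞, -11]
  [-5, -14, -7, 0, -15]
  [6, 0, 4, -∞, 0]
D(4):
  [0, -9, -2, -∞, -10]
  [6, 0, 4, -∞, -4]
  [-1, -7, 0, -∞, -11]
  [-5, -14, -7, 0, -15]
  [6, 0, 4, -∞, 0]
D(5):
  [0, -9, -2, -∞, -10]
  [6, 0, 4, -∞, -4]
  [-1, -7, 0, -∞, -11]
  [-5, -14, -7, 0, -15]
  [6, 0, 4, -∞, 0]
Answer: A*[3][1] = -1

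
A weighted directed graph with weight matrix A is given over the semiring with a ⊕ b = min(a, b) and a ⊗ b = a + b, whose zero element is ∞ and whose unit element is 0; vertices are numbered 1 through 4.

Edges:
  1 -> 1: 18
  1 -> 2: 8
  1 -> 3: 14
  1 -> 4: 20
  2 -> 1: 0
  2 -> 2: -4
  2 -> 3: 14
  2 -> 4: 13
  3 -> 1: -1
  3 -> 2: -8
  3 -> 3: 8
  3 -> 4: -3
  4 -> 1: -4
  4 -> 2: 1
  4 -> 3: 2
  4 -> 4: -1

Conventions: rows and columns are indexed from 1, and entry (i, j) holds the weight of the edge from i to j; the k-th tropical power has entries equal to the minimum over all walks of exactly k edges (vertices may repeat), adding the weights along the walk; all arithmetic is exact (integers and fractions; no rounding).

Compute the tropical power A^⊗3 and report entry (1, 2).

A^⊗2:
  [8, 4, 22, 11]
  [-4, -8, 10, 9]
  [-8, -12, -1, -4]
  [-5, -6, 1, -2]
A^⊗3:
  [4, 0, 13, 10]
  [-8, -12, 6, 5]
  [-12, -16, -2, -5]
  [-6, -10, 0, -3]
Key observation: the optimum is the walk 1->2->2->2, with weight 8 + (-4) + (-4) = 0.
Optimal value attained by: walk 1->2->2->2.
Answer: (A^⊗3)[1][2] = 0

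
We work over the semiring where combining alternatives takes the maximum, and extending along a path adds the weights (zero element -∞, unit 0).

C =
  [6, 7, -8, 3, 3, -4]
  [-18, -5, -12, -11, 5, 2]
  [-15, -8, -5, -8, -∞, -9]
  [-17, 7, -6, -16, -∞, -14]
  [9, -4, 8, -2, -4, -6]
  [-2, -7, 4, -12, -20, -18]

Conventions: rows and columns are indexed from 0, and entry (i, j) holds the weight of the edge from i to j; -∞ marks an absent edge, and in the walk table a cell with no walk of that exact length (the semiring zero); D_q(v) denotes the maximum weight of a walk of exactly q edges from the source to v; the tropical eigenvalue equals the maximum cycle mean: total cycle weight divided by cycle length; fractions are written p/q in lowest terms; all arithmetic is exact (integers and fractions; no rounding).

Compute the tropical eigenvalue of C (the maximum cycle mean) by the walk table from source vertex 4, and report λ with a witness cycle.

q=0: [-∞, -∞, -∞, -∞, 0, -∞]
q=1: [9, -4, 8, -2, -4, -6]
q=2: [15, 16, 4, 12, 12, 5]
q=3: [21, 22, 20, 18, 21, 18]
q=4: [30, 28, 29, 24, 27, 24]
q=5: [36, 37, 35, 33, 33, 30]
q=6: [42, 43, 41, 39, 42, 39]
Optimal cycle mean attained by: cycle 0->1->4->0, total 7 + 5 + 9, length 3.
Answer: λ = 7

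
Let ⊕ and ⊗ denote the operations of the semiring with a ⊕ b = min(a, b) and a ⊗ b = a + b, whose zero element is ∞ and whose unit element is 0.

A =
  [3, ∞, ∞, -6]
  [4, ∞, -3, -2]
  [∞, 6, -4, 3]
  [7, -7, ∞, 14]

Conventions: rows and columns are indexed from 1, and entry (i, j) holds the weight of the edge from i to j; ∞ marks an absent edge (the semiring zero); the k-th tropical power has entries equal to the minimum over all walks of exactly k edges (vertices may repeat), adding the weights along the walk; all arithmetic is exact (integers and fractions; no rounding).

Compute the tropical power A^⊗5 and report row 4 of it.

A^⊗2:
  [1, -13, ∞, -3]
  [5, -9, -7, -2]
  [10, -4, -8, -1]
  [-3, 7, -10, -9]
A^⊗3:
  [-9, -10, -16, -15]
  [-5, -9, -12, -11]
  [0, -8, -12, -6]
  [-2, -16, -14, -9]
A^⊗4:
  [-8, -22, -20, -15]
  [-5, -18, -16, -11]
  [-4, -13, -16, -10]
  [-12, -16, -19, -18]
A^⊗5:
  [-18, -22, -25, -24]
  [-14, -18, -21, -20]
  [-9, -17, -20, -15]
  [-12, -25, -23, -18]
Answer: row 4 of A^⊗5 = [-12, -25, -23, -18]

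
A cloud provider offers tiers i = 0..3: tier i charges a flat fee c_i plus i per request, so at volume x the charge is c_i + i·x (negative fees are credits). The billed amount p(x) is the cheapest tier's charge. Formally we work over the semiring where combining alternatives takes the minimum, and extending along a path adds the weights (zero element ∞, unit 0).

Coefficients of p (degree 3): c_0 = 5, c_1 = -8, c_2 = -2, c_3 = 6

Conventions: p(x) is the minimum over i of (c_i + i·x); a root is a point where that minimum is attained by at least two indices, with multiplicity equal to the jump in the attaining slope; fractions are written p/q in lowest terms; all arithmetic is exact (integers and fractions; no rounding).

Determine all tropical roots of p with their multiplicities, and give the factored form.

hull edge (i=0, c=5) to (i=1, c=-8): slope -13, span 1
hull edge (i=1, c=-8) to (i=2, c=-2): slope 6, span 1
hull edge (i=2, c=-2) to (i=3, c=6): slope 8, span 1
Factored form: p(x) = 6 ⊗ (x ⊕ (-8)) ⊗ (x ⊕ (-6)) ⊗ (x ⊕ 13)
Answer: roots = -8 (mult 1), -6 (mult 1), 13 (mult 1)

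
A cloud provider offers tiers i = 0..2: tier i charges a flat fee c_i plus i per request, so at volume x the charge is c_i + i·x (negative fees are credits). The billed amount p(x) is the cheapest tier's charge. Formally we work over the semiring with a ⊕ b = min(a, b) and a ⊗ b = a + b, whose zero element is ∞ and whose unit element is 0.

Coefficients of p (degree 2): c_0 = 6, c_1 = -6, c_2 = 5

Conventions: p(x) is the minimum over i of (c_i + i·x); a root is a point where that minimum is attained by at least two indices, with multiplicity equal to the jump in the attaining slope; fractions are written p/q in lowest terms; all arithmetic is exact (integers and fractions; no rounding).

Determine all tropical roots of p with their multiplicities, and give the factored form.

hull edge (i=0, c=6) to (i=1, c=-6): slope -12, span 1
hull edge (i=1, c=-6) to (i=2, c=5): slope 11, span 1
Factored form: p(x) = 5 ⊗ (x ⊕ (-11)) ⊗ (x ⊕ 12)
Answer: roots = -11 (mult 1), 12 (mult 1)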